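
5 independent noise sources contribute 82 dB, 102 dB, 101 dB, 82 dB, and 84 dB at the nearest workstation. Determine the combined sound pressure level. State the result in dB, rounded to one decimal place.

104.6 dB

Incoherent sources combine by intensity addition: L_total = 10·log₁₀(Σ 10^(L_i/10)).
Σ 10^(L/10) = 10^(82/10) + 10^(102/10) + 10^(101/10) + 10^(82/10) + 10^(84/10) = 2.901e+10.
L_total = 10·log₁₀(2.901e+10) = 104.62 dB.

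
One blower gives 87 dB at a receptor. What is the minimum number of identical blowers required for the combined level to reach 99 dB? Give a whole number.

16

The shortfall is 99 − 87 = 12.0 dB, and N units add 10·log₁₀ N, so need 10·log₁₀ N ≥ 12.0.
N ≥ 10^(12.0/10) = 15.849, so N = 16.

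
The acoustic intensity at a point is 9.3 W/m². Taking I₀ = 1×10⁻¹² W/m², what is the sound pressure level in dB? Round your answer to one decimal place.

129.7 dB

I/I₀ = 9.3/10⁻¹² = 9.3×10^12, and L = 10·log₁₀(I/I₀).
L = 10·(0.9685 + 12) = 129.68 dB.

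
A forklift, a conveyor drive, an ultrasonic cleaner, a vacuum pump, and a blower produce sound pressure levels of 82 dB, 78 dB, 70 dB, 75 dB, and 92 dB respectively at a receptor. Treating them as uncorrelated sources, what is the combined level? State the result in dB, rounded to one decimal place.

92.7 dB

Incoherent sources combine by intensity addition: L_total = 10·log₁₀(Σ 10^(L_i/10)).
Σ 10^(L/10) = 10^(82/10) + 10^(78/10) + 10^(70/10) + 10^(75/10) + 10^(92/10) = 1.848e+09.
L_total = 10·log₁₀(1.848e+09) = 92.67 dB.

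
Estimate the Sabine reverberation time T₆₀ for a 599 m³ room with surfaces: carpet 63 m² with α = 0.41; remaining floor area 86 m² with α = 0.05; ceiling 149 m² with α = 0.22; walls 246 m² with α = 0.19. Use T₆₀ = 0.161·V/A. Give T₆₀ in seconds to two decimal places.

0.88 s

Total absorption A = 63·0.41 + 86·0.05 + 149·0.22 + 246·0.19 = 109.65 m² sabins.
T₆₀ = 0.161 × 599 / 109.65 = 0.880 s.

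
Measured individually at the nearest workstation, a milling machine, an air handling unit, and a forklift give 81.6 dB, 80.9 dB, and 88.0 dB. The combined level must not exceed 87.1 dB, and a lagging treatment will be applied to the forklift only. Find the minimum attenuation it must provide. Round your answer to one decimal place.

Fixed contribution from the other sources: Σ 10^(L/10) = 10^(81.6/10) + 10^(80.9/10) = 2.676e+08 (84.27 dB).
To meet 87.1 dB overall, the treated forklift may contribute at most 10^(87.1/10) − 2.676e+08 = 2.453e+08, i.e. 83.90 dB.
Required insertion loss = 88.0 − 83.90 = 4.10 dB.

4.1 dB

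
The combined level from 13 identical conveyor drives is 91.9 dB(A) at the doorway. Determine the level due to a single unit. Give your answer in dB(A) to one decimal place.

80.8 dB(A)

Dividing the total intensity by 13 lowers the level by 10·log₁₀ 13 = 11.139 dB: L₁ = 91.9 − 11.139.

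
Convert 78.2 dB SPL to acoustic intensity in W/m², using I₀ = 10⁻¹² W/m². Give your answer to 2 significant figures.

I = I₀·10^(L/10) = 10⁻¹² × 10^(78.2/10) = 10^(-4.180).

6.6e-05 W/m²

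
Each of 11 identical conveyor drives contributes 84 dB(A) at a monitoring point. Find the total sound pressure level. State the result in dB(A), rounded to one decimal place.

L_total = L₁ + 10·log₁₀ N for N identical incoherent sources.
L_total = 84 + 10·log₁₀(11) = 84 + 10.414 = 94.41 dB(A).

94.4 dB(A)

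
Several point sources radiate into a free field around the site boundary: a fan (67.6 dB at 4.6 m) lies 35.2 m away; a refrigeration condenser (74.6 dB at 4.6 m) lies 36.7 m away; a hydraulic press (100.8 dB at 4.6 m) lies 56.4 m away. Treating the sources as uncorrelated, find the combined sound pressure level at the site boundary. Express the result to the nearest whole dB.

79 dB

Propagate each source to the receiver with L = L_ref − 20·log₁₀(r/r_ref), then add intensities.
fan: 67.6 − 20·log₁₀(35.2/4.6) = 67.6 − 17.68 = 49.92 dB.
refrigeration condenser: 74.6 − 20·log₁₀(36.7/4.6) = 74.6 − 18.04 = 56.56 dB.
hydraulic press: 100.8 − 20·log₁₀(56.4/4.6) = 100.8 − 21.77 = 79.03 dB.
Σ 10^(L/10) = 8.053e+07 → L_total = 10·log₁₀(8.053e+07) = 79.06 dB.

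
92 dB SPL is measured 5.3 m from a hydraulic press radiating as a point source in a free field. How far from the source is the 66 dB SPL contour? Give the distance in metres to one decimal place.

105.7 m

The 26.0 dB drop corresponds to a distance ratio of 10^(26.0/20) for a point source.
r₂ = 5.3·10^((92−66)/20) = 5.3·10^(26.0/20) = 105.75 m.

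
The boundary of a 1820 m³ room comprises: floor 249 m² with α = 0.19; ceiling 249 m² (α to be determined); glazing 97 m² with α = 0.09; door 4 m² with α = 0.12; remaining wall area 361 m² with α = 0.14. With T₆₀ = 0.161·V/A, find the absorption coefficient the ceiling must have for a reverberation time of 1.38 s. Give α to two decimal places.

Required total absorption A = 0.161·1820/1.38 = 212.33 m².
Absorption from the other surfaces = 249·0.19 + 97·0.09 + 4·0.12 + 361·0.14 = 107.06 m², so the ceiling must supply 105.27 m² over 249 m².
α = 105.27/249 = 0.423.

0.42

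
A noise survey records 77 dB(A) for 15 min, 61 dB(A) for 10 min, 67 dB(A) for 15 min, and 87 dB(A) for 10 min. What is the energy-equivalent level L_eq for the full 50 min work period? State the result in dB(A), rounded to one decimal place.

80.7 dB(A)

L_eq = 10·log₁₀[(1/T)·Σ tᵢ·10^(Lᵢ/10)] with T = 50 min.
Σ tᵢ·10^(Lᵢ/10) = 15·10^(77/10) + 10·10^(61/10) + 15·10^(67/10) + 10·10^(87/10) = 5.851e+09.
L_eq = 10·log₁₀(5.851e+09/50) = 80.68 dB(A).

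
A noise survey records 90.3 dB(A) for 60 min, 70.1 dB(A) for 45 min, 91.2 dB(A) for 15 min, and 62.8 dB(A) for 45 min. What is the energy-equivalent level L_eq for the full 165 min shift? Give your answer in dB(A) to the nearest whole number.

87 dB(A)

Weight each interval's intensity by its duration and average over T = 165 min:
Σ tᵢ·10^(Lᵢ/10) = 60·10^(90.3/10) + 45·10^(70.1/10) + 15·10^(91.2/10) + 45·10^(62.8/10) = 8.461e+10.
L_eq = 10·log₁₀(8.461e+10/165) = 87.10 dB(A).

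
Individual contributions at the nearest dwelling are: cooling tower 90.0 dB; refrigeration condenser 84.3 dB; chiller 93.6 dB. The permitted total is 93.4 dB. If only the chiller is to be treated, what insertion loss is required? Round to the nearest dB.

4 dB

Fixed contribution from the other sources: Σ 10^(L/10) = 10^(90.0/10) + 10^(84.3/10) = 1.269e+09 (91.04 dB).
The limit corresponds to 10^(93.4/10) = 2.188e+09; subtracting the fixed part leaves 9.186e+08 for the chiller, i.e. 89.63 dB.
Required insertion loss = 93.6 − 89.63 = 3.97 dB.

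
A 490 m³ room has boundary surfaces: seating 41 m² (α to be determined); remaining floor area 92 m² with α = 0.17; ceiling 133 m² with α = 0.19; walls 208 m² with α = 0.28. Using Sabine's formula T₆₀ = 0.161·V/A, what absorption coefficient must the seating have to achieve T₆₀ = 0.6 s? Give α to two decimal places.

0.79

Required total absorption A = 0.161·490/0.6 = 131.48 m².
Absorption from the other surfaces = 92·0.17 + 133·0.19 + 208·0.28 = 99.15 m², so the seating must supply 32.33 m² over 41 m².
α = 32.33/41 = 0.789.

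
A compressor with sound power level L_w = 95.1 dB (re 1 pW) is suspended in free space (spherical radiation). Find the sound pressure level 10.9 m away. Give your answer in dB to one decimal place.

Free-field spherical radiation: L_p = L_w − 10·log₁₀(4π·r²), r = 10.9 m.
4π·r² = 1493 m², 10·log₁₀ of that is 31.741 dB.
L_p = 95.1 − 31.741 = 63.36 dB.

63.4 dB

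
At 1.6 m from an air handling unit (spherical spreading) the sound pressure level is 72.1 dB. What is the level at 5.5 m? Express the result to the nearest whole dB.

61 dB

For a point source, L₂ = L₁ − 20·log₁₀(r₂/r₁).
L₂ = 72.1 − 20·log₁₀(5.5/1.6) = 72.1 − 10.725 = 61.38 dB.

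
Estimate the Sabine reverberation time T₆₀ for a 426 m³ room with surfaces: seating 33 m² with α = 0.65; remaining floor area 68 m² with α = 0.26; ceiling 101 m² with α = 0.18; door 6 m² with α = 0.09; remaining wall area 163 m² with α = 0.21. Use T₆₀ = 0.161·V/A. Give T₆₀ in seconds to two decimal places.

A = Σ Sᵢαᵢ = 33·0.65 + 68·0.26 + 101·0.18 + 6·0.09 + 163·0.21 = 92.08 m².
T₆₀ = 0.161 × 426 / 92.08 = 0.745 s.

0.74 s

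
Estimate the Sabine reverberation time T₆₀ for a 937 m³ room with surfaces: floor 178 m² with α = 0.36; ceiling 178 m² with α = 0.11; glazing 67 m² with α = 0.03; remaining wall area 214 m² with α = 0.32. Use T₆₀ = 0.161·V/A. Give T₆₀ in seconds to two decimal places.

0.98 s

A = Σ Sᵢαᵢ = 178·0.36 + 178·0.11 + 67·0.03 + 214·0.32 = 154.15 m².
T₆₀ = 0.161·V/A = 0.161·937/154.15 = 0.979 s.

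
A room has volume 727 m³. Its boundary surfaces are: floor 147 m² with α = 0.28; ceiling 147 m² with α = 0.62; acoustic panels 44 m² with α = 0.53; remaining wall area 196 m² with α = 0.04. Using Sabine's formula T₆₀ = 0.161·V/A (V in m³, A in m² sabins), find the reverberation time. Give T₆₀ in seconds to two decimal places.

0.72 s

A = Σ Sᵢαᵢ = 147·0.28 + 147·0.62 + 44·0.53 + 196·0.04 = 163.46 m².
T₆₀ = 0.161 × 727 / 163.46 = 0.716 s.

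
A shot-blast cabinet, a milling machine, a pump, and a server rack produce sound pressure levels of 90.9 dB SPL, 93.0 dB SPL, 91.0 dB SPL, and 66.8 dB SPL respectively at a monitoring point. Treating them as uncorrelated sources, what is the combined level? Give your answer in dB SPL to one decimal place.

For uncorrelated sources the intensities add, so convert each level to linear form, sum, and take 10·log₁₀ of the total.
Σ 10^(L/10) = 10^(90.9/10) + 10^(93.0/10) + 10^(91.0/10) + 10^(66.8/10) = 4.489e+09.
L_total = 10·log₁₀(4.489e+09) = 96.52 dB SPL.

96.5 dB SPL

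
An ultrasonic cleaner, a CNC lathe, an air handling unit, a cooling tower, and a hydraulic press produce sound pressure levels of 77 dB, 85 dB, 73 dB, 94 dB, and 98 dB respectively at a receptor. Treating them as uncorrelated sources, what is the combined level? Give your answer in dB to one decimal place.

99.6 dB

Incoherent sources combine by intensity addition: L_total = 10·log₁₀(Σ 10^(L_i/10)).
Σ 10^(L/10) = 10^(77/10) + 10^(85/10) + 10^(73/10) + 10^(94/10) + 10^(98/10) = 9.208e+09.
L_total = 10·log₁₀(9.208e+09) = 99.64 dB.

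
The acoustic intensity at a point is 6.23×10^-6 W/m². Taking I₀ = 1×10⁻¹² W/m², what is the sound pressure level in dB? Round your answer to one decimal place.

67.9 dB

L = 10·log₁₀(I/I₀) = 10·log₁₀(6.23×10^-6/10⁻¹²) = 10·log₁₀(6.23×10^6).
L = 10·(0.7945 + 6) = 67.94 dB.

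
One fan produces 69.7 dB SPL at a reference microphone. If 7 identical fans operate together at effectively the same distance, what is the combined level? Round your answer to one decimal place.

78.2 dB SPL

With 7 equal, uncorrelated contributions the intensity is 7× that of one unit, giving a rise of 10·log₁₀ 7.
L_total = 69.7 + 10·log₁₀(7) = 69.7 + 8.451 = 78.15 dB SPL.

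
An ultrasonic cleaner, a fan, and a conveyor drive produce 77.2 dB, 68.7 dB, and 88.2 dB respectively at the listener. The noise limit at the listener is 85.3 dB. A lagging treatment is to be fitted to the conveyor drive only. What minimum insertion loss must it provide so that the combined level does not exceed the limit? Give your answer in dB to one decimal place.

Fixed contribution from the other sources: Σ 10^(L/10) = 10^(77.2/10) + 10^(68.7/10) = 5.989e+07 (77.77 dB).
To meet 85.3 dB overall, the treated conveyor drive may contribute at most 10^(85.3/10) − 5.989e+07 = 2.790e+08, i.e. 84.46 dB.
So the conveyor drive must be reduced from 88.2 to 84.46 dB: IL = 3.74 dB.

3.7 dB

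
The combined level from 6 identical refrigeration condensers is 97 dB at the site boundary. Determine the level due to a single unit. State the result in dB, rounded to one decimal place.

89.2 dB

6 equal contributions raise the level by 10·log₁₀ 6 = 7.782 dB, so each unit alone gives 97 − 7.782.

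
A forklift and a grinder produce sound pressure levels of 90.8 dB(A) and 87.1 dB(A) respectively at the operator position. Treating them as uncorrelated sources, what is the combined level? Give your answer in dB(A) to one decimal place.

Incoherent sources combine by intensity addition: L_total = 10·log₁₀(Σ 10^(L_i/10)).
Σ 10^(L/10) = 10^(90.8/10) + 10^(87.1/10) = 1.715e+09.
L_total = 10·log₁₀(1.715e+09) = 92.34 dB(A).

92.3 dB(A)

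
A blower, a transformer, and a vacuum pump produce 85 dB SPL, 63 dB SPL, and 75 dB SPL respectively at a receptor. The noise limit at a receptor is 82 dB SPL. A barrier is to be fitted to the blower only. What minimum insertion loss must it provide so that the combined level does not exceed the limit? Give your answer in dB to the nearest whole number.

Fixed contribution from the other sources: Σ 10^(L/10) = 10^(63/10) + 10^(75/10) = 3.362e+07 (75.27 dB SPL).
The limit corresponds to 10^(82/10) = 1.585e+08; subtracting the fixed part leaves 1.249e+08 for the blower, i.e. 80.96 dB SPL.
So the blower must be reduced from 85 to 80.96 dB SPL: IL = 4.04 dB.

4 dB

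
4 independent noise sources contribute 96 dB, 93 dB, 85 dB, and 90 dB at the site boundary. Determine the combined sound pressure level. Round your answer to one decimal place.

Incoherent sources combine by intensity addition: L_total = 10·log₁₀(Σ 10^(L_i/10)).
Σ 10^(L/10) = 10^(96/10) + 10^(93/10) + 10^(85/10) + 10^(90/10) = 7.293e+09.
L_total = 10·log₁₀(7.293e+09) = 98.63 dB.

98.6 dB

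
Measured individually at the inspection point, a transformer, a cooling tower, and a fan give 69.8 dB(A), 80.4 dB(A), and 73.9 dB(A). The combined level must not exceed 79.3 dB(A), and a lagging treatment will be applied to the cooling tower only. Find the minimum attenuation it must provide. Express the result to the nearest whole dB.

Everything except the cooling tower sums to 10^(69.8/10) + 10^(73.9/10) = 3.410e+07 in linear terms, 75.33 dB(A).
The limit corresponds to 10^(79.3/10) = 8.511e+07; subtracting the fixed part leaves 5.102e+07 for the cooling tower, i.e. 77.08 dB(A).
So the cooling tower must be reduced from 80.4 to 77.08 dB(A): IL = 3.32 dB.

3 dB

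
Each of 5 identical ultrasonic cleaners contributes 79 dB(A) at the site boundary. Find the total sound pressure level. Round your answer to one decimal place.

86.0 dB(A)

N identical incoherent sources raise the level by 10·log₁₀ N.
L_total = 79 + 10·log₁₀(5) = 79 + 6.990 = 85.99 dB(A).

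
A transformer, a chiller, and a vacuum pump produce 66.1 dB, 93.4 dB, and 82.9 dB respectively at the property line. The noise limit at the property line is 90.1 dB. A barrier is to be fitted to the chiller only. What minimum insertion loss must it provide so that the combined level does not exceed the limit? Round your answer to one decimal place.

Fixed contribution from the other sources: Σ 10^(L/10) = 10^(66.1/10) + 10^(82.9/10) = 1.991e+08 (82.99 dB).
To meet 90.1 dB overall, the treated chiller may contribute at most 10^(90.1/10) − 1.991e+08 = 8.242e+08, i.e. 89.16 dB.
Required insertion loss = 93.4 − 89.16 = 4.24 dB.

4.2 dB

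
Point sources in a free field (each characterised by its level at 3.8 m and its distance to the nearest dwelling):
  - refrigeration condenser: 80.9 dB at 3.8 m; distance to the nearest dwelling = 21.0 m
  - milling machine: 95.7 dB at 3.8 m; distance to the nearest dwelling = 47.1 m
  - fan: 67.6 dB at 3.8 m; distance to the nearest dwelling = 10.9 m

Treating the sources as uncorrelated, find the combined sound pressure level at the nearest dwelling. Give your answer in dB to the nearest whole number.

75 dB

First find each source's level at the receiver (point-source: −20·log₁₀(r/r_ref)), then combine on an intensity basis.
refrigeration condenser: 80.9 − 20·log₁₀(21.0/3.8) = 80.9 − 14.85 = 66.05 dB.
milling machine: 95.7 − 20·log₁₀(47.1/3.8) = 95.7 − 21.86 = 73.84 dB.
fan: 67.6 − 20·log₁₀(10.9/3.8) = 67.6 − 9.15 = 58.45 dB.
Σ 10^(L/10) = 2.891e+07 → L_total = 10·log₁₀(2.891e+07) = 74.61 dB.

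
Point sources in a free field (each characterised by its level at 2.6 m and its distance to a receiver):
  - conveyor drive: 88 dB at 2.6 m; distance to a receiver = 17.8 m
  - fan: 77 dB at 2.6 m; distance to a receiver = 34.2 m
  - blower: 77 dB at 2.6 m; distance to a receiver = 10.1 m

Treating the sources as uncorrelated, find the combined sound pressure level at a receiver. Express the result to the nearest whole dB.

First find each source's level at the receiver (point-source: −20·log₁₀(r/r_ref)), then combine on an intensity basis.
conveyor drive: 88 − 20·log₁₀(17.8/2.6) = 88 − 16.71 = 71.29 dB.
fan: 77 − 20·log₁₀(34.2/2.6) = 77 − 22.38 = 54.62 dB.
blower: 77 − 20·log₁₀(10.1/2.6) = 77 − 11.79 = 65.21 dB.
Σ 10^(L/10) = 1.707e+07 → L_total = 10·log₁₀(1.707e+07) = 72.32 dB.

72 dB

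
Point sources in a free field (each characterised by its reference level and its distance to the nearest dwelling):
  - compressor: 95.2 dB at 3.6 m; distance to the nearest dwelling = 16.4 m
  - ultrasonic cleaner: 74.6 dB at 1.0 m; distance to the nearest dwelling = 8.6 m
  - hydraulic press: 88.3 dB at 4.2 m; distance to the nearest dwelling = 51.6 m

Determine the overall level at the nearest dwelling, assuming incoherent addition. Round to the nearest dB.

First find each source's level at the receiver (point-source: −20·log₁₀(r/r_ref)), then combine on an intensity basis.
compressor: 95.2 − 20·log₁₀(16.4/3.6) = 95.2 − 13.17 = 82.03 dB.
ultrasonic cleaner: 74.6 − 20·log₁₀(8.6/1.0) = 74.6 − 18.69 = 55.91 dB.
hydraulic press: 88.3 − 20·log₁₀(51.6/4.2) = 88.3 − 21.79 = 66.51 dB.
Σ 10^(L/10) = 1.644e+08 → L_total = 10·log₁₀(1.644e+08) = 82.16 dB.

82 dB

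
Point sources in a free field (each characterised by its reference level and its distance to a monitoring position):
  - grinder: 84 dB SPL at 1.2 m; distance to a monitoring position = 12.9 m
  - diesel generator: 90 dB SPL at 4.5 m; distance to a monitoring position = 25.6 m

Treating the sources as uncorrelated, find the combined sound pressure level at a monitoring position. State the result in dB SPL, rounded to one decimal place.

First find each source's level at the receiver (point-source: −20·log₁₀(r/r_ref)), then combine on an intensity basis.
grinder: 84 − 20·log₁₀(12.9/1.2) = 84 − 20.63 = 63.37 dB SPL.
diesel generator: 90 − 20·log₁₀(25.6/4.5) = 90 − 15.10 = 74.90 dB SPL.
Σ 10^(L/10) = 3.307e+07 → L_total = 10·log₁₀(3.307e+07) = 75.19 dB SPL.

75.2 dB SPL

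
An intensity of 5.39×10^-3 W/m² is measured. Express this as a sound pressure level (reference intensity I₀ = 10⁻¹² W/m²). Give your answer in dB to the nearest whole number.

97 dB

I/I₀ = 5.39×10^-3/10⁻¹² = 5.39×10^9, and L = 10·log₁₀(I/I₀).
L = 10·(0.7316 + 9) = 97.32 dB.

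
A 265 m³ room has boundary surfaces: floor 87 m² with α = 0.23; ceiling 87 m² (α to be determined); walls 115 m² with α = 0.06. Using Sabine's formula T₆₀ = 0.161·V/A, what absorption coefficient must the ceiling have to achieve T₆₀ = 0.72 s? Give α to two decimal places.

0.37

From T₆₀ = 0.161·V/A, the target T₆₀ = 0.72 s needs A = 0.161·265/0.72 = 59.26 m².
Absorption from the other surfaces = 87·0.23 + 115·0.06 = 26.91 m², so the ceiling must supply 32.35 m² over 87 m².
α = 32.35/87 = 0.372.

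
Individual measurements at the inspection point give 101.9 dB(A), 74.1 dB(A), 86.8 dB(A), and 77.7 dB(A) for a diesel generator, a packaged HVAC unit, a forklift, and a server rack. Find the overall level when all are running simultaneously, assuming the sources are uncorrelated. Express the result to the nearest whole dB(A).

102 dB(A)

Incoherent sources combine by intensity addition: L_total = 10·log₁₀(Σ 10^(L_i/10)).
Σ 10^(L/10) = 10^(101.9/10) + 10^(74.1/10) + 10^(86.8/10) + 10^(77.7/10) = 1.605e+10.
L_total = 10·log₁₀(1.605e+10) = 102.06 dB(A).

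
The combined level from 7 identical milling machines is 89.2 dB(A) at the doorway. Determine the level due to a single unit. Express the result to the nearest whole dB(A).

7 equal contributions raise the level by 10·log₁₀ 7 = 8.451 dB, so each unit alone gives 89.2 − 8.451.

81 dB(A)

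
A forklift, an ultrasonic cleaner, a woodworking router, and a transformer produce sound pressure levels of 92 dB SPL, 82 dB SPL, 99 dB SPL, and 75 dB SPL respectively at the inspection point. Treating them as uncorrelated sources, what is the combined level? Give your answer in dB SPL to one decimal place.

99.9 dB SPL

Incoherent sources combine by intensity addition: L_total = 10·log₁₀(Σ 10^(L_i/10)).
Σ 10^(L/10) = 10^(92/10) + 10^(82/10) + 10^(99/10) + 10^(75/10) = 9.718e+09.
L_total = 10·log₁₀(9.718e+09) = 99.88 dB SPL.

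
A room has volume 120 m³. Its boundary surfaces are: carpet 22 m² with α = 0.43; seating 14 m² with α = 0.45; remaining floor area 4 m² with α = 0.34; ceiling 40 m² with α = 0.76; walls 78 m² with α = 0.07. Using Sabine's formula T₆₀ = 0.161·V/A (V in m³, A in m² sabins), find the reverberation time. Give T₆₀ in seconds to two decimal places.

A = Σ Sᵢαᵢ = 22·0.43 + 14·0.45 + 4·0.34 + 40·0.76 + 78·0.07 = 52.98 m².
T₆₀ = 0.161·V/A = 0.161·120/52.98 = 0.365 s.

0.36 s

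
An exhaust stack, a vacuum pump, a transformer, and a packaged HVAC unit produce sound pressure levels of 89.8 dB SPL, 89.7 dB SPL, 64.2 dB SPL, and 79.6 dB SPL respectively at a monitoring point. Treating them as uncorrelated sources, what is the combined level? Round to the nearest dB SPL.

93 dB SPL

Incoherent sources combine by intensity addition: L_total = 10·log₁₀(Σ 10^(L_i/10)).
Σ 10^(L/10) = 10^(89.8/10) + 10^(89.7/10) + 10^(64.2/10) + 10^(79.6/10) = 1.982e+09.
L_total = 10·log₁₀(1.982e+09) = 92.97 dB SPL.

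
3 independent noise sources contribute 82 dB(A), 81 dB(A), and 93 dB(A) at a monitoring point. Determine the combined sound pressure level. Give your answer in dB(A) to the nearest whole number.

94 dB(A)

Incoherent sources combine by intensity addition: L_total = 10·log₁₀(Σ 10^(L_i/10)).
Σ 10^(L/10) = 10^(82/10) + 10^(81/10) + 10^(93/10) = 2.280e+09.
L_total = 10·log₁₀(2.280e+09) = 93.58 dB(A).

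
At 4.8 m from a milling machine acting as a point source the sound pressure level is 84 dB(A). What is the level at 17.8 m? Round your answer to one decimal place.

Point-source attenuation: ΔL = 20·log₁₀(r₂/r₁) = 20·log₁₀(17.8/4.8) = 11.384 dB.
L₂ = 84 − 20·log₁₀(17.8/4.8) = 84 − 11.384 = 72.62 dB(A).

72.6 dB(A)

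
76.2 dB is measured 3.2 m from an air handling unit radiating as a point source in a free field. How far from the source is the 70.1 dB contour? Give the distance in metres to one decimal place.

6.5 m

Point-source spreading drops the level by 20·log₁₀(r₂/r₁); inverting, r₂/r₁ = 10^(ΔL/20).
r₂ = 3.2·10^((76.2−70.1)/20) = 3.2·10^(6.1/20) = 6.46 m.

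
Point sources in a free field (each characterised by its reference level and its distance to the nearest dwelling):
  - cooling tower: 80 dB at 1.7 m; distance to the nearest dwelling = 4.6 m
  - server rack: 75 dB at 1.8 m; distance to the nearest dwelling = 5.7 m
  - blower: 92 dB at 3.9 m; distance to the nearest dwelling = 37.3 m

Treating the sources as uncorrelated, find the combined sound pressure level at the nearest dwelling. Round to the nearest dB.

75 dB

Apply inverse-square spreading to bring every level to the receiver, then sum 10^(L/10).
cooling tower: 80 − 20·log₁₀(4.6/1.7) = 80 − 8.65 = 71.35 dB.
server rack: 75 − 20·log₁₀(5.7/1.8) = 75 − 10.01 = 64.99 dB.
blower: 92 − 20·log₁₀(37.3/3.9) = 92 − 19.61 = 72.39 dB.
Σ 10^(L/10) = 3.414e+07 → L_total = 10·log₁₀(3.414e+07) = 75.33 dB.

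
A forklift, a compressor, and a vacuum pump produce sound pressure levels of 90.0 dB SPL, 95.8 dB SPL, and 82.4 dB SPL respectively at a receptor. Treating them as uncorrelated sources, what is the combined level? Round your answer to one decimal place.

97.0 dB SPL

Incoherent sources combine by intensity addition: L_total = 10·log₁₀(Σ 10^(L_i/10)).
Σ 10^(L/10) = 10^(90.0/10) + 10^(95.8/10) + 10^(82.4/10) = 4.976e+09.
L_total = 10·log₁₀(4.976e+09) = 96.97 dB SPL.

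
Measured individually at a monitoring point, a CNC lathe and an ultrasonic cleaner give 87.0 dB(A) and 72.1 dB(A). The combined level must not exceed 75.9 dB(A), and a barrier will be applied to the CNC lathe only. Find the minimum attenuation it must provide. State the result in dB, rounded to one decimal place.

The untreated sources together contribute 10^(72.1/10) = 1.622e+07, i.e. 72.10 dB(A).
The limit corresponds to 10^(75.9/10) = 3.890e+07; subtracting the fixed part leaves 2.269e+07 for the CNC lathe, i.e. 73.56 dB(A).
So the CNC lathe must be reduced from 87.0 to 73.56 dB(A): IL = 13.44 dB.

13.4 dB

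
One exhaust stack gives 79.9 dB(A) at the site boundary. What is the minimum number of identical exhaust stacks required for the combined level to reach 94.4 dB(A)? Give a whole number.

N identical sources give L₁ + 10·log₁₀ N, so require 10·log₁₀ N ≥ 94.4 − 79.9 = 14.5 dB.
N ≥ 10^(14.5/10) = 28.184, so N = 29.

29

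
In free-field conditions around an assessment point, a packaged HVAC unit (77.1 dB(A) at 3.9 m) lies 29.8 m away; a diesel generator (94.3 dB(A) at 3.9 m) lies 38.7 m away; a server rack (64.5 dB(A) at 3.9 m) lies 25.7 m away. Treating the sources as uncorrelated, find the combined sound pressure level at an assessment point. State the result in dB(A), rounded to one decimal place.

First find each source's level at the receiver (point-source: −20·log₁₀(r/r_ref)), then combine on an intensity basis.
packaged HVAC unit: 77.1 − 20·log₁₀(29.8/3.9) = 77.1 − 17.66 = 59.44 dB(A).
diesel generator: 94.3 − 20·log₁₀(38.7/3.9) = 94.3 − 19.93 = 74.37 dB(A).
server rack: 64.5 − 20·log₁₀(25.7/3.9) = 64.5 − 16.38 = 48.12 dB(A).
Σ 10^(L/10) = 2.828e+07 → L_total = 10·log₁₀(2.828e+07) = 74.51 dB(A).

74.5 dB(A)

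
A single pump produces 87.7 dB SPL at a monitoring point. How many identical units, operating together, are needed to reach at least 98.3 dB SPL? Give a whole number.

12

N identical sources give L₁ + 10·log₁₀ N, so require 10·log₁₀ N ≥ 98.3 − 87.7 = 10.6 dB.
N ≥ 10^(10.6/10) = 11.482, so N = 12.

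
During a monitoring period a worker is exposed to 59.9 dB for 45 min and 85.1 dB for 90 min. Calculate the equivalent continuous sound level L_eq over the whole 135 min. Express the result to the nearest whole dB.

The energy average is taken in the linear domain: L_eq = 10·log₁₀[(Σ tᵢ·10^(Lᵢ/10))/T], T = 135 min.
Σ tᵢ·10^(Lᵢ/10) = 45·10^(59.9/10) + 90·10^(85.1/10) = 2.917e+10.
L_eq = 10·log₁₀(2.917e+10/135) = 83.35 dB.

83 dB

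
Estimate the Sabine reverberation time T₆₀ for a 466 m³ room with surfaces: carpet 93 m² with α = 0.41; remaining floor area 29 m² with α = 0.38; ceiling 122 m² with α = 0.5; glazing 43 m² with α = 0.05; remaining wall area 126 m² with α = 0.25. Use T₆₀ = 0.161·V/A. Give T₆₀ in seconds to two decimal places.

0.52 s

A = Σ Sᵢαᵢ = 93·0.41 + 29·0.38 + 122·0.5 + 43·0.05 + 126·0.25 = 143.80 m².
T₆₀ = 0.161 × 466 / 143.80 = 0.522 s.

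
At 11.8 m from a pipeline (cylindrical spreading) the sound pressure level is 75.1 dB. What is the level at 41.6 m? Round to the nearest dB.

70 dB

For a line source, L₂ = L₁ − 10·log₁₀(r₂/r₁).
L₂ = 75.1 − 10·log₁₀(41.6/11.8) = 75.1 − 5.472 = 69.63 dB.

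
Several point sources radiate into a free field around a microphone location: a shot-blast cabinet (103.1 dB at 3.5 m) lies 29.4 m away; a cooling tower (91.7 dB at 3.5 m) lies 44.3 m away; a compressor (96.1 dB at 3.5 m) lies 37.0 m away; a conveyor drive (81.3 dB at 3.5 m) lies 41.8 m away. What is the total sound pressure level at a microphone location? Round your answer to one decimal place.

Propagate each source to the receiver with L = L_ref − 20·log₁₀(r/r_ref), then add intensities.
shot-blast cabinet: 103.1 − 20·log₁₀(29.4/3.5) = 103.1 − 18.49 = 84.61 dB.
cooling tower: 91.7 − 20·log₁₀(44.3/3.5) = 91.7 − 22.05 = 69.65 dB.
compressor: 96.1 − 20·log₁₀(37.0/3.5) = 96.1 − 20.48 = 75.62 dB.
conveyor drive: 81.3 − 20·log₁₀(41.8/3.5) = 81.3 − 21.54 = 59.76 dB.
Σ 10^(L/10) = 3.360e+08 → L_total = 10·log₁₀(3.360e+08) = 85.26 dB.

85.3 dB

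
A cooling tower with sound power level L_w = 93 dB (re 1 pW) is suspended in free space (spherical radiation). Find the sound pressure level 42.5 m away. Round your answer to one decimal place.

49.4 dB

Free-field spherical radiation: L_p = L_w − 10·log₁₀(4π·r²), r = 42.5 m.
4π·r² = 2.27e+04 m², 10·log₁₀ of that is 43.560 dB.
L_p = 93 − 43.560 = 49.44 dB.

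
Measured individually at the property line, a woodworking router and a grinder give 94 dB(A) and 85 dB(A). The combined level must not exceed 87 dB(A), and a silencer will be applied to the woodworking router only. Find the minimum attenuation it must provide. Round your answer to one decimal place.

Fixed contribution from the other source: Σ 10^(L/10) = 10^(85/10) = 3.162e+08 (85.00 dB(A)).
The limit corresponds to 10^(87/10) = 5.012e+08; subtracting the fixed part leaves 1.850e+08 for the woodworking router, i.e. 82.67 dB(A).
Required insertion loss = 94 − 82.67 = 11.33 dB.

11.3 dB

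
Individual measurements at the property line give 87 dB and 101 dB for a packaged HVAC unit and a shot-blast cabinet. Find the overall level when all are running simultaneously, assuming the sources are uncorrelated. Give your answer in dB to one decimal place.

Incoherent sources combine by intensity addition: L_total = 10·log₁₀(Σ 10^(L_i/10)).
Σ 10^(L/10) = 10^(87/10) + 10^(101/10) = 1.309e+10.
L_total = 10·log₁₀(1.309e+10) = 101.17 dB.

101.2 dB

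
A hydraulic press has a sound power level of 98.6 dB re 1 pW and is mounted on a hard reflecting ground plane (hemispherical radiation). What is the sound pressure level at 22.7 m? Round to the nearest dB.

L_p = L_w − 10·log₁₀(2π·r²) with r = 22.7 m.
2π·r² = 3238 m², 10·log₁₀ of that is 35.102 dB.
L_p = 98.6 − 35.102 = 63.50 dB.

63 dB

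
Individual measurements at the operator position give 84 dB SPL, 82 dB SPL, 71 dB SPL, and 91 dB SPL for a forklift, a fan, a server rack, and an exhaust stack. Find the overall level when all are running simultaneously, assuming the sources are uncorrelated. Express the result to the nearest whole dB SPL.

92 dB SPL

Incoherent sources combine by intensity addition: L_total = 10·log₁₀(Σ 10^(L_i/10)).
Σ 10^(L/10) = 10^(84/10) + 10^(82/10) + 10^(71/10) + 10^(91/10) = 1.681e+09.
L_total = 10·log₁₀(1.681e+09) = 92.26 dB SPL.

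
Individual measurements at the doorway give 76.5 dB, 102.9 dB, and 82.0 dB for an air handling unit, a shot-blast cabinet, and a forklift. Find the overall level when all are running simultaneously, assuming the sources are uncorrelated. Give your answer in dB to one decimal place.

For uncorrelated sources the intensities add, so convert each level to linear form, sum, and take 10·log₁₀ of the total.
Σ 10^(L/10) = 10^(76.5/10) + 10^(102.9/10) + 10^(82.0/10) = 1.970e+10.
L_total = 10·log₁₀(1.970e+10) = 102.95 dB.

102.9 dB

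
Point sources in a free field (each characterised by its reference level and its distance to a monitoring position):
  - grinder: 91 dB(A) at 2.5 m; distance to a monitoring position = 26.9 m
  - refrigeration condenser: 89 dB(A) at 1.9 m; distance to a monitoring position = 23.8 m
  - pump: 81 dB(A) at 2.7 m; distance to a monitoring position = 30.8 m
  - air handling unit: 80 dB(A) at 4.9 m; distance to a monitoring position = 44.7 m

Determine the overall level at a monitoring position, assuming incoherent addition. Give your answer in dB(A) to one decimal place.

First find each source's level at the receiver (point-source: −20·log₁₀(r/r_ref)), then combine on an intensity basis.
grinder: 91 − 20·log₁₀(26.9/2.5) = 91 − 20.64 = 70.36 dB(A).
refrigeration condenser: 89 − 20·log₁₀(23.8/1.9) = 89 − 21.96 = 67.04 dB(A).
pump: 81 − 20·log₁₀(30.8/2.7) = 81 − 21.14 = 59.86 dB(A).
air handling unit: 80 − 20·log₁₀(44.7/4.9) = 80 − 19.20 = 60.80 dB(A).
Σ 10^(L/10) = 1.811e+07 → L_total = 10·log₁₀(1.811e+07) = 72.58 dB(A).

72.6 dB(A)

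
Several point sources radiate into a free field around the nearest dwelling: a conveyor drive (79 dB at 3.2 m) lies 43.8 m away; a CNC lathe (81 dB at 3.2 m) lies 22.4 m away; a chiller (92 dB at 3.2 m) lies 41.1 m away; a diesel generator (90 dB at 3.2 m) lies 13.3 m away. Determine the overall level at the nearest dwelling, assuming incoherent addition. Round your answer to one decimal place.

First find each source's level at the receiver (point-source: −20·log₁₀(r/r_ref)), then combine on an intensity basis.
conveyor drive: 79 − 20·log₁₀(43.8/3.2) = 79 − 22.73 = 56.27 dB.
CNC lathe: 81 − 20·log₁₀(22.4/3.2) = 81 − 16.90 = 64.10 dB.
chiller: 92 − 20·log₁₀(41.1/3.2) = 92 − 22.17 = 69.83 dB.
diesel generator: 90 − 20·log₁₀(13.3/3.2) = 90 − 12.37 = 77.63 dB.
Σ 10^(L/10) = 7.049e+07 → L_total = 10·log₁₀(7.049e+07) = 78.48 dB.

78.5 dB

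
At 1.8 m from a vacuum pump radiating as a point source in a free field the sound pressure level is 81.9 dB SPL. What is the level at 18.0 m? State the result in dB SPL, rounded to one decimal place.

Spherical spreading from a point source gives a 20·log₁₀(r₂/r₁) drop.
L₂ = 81.9 − 20·log₁₀(18.0/1.8) = 81.9 − 20.000 = 61.90 dB SPL.

61.9 dB SPL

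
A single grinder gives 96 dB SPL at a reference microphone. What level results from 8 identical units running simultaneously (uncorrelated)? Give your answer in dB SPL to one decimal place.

105.0 dB SPL

L_total = L₁ + 10·log₁₀ N for N identical incoherent sources.
L_total = 96 + 10·log₁₀(8) = 96 + 9.031 = 105.03 dB SPL.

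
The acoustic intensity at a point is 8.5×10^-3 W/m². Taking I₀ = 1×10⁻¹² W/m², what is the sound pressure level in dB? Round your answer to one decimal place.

99.3 dB

L = 10·log₁₀(I/I₀) = 10·log₁₀(8.5×10^-3/10⁻¹²) = 10·log₁₀(8.5×10^9).
L = 10·(0.9294 + 9) = 99.29 dB.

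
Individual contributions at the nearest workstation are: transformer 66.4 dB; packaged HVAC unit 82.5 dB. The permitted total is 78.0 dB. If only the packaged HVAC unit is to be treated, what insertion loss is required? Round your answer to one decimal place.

4.8 dB

Everything except the packaged HVAC unit sums to 10^(66.4/10) = 4.365e+06 in linear terms, 66.40 dB.
To meet 78.0 dB overall, the treated packaged HVAC unit may contribute at most 10^(78.0/10) − 4.365e+06 = 5.873e+07, i.e. 77.69 dB.
So the packaged HVAC unit must be reduced from 82.5 to 77.69 dB: IL = 4.81 dB.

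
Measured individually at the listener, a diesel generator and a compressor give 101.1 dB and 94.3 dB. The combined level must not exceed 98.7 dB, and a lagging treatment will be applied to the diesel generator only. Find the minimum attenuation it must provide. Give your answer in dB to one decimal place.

4.4 dB

The untreated sources together contribute 10^(94.3/10) = 2.692e+09, i.e. 94.30 dB.
To meet 98.7 dB overall, the treated diesel generator may contribute at most 10^(98.7/10) − 2.692e+09 = 4.722e+09, i.e. 96.74 dB.
Required insertion loss = 101.1 − 96.74 = 4.36 dB.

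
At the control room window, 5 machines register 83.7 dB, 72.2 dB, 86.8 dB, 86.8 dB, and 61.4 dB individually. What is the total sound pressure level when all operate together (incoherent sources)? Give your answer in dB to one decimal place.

90.8 dB

For uncorrelated sources the intensities add, so convert each level to linear form, sum, and take 10·log₁₀ of the total.
Σ 10^(L/10) = 10^(83.7/10) + 10^(72.2/10) + 10^(86.8/10) + 10^(86.8/10) + 10^(61.4/10) = 1.210e+09.
L_total = 10·log₁₀(1.210e+09) = 90.83 dB.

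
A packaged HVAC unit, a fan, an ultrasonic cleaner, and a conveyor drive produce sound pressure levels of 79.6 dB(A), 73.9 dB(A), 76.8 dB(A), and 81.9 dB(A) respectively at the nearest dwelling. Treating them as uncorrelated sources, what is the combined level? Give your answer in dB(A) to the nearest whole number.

For uncorrelated sources the intensities add, so convert each level to linear form, sum, and take 10·log₁₀ of the total.
Σ 10^(L/10) = 10^(79.6/10) + 10^(73.9/10) + 10^(76.8/10) + 10^(81.9/10) = 3.185e+08.
L_total = 10·log₁₀(3.185e+08) = 85.03 dB(A).

85 dB(A)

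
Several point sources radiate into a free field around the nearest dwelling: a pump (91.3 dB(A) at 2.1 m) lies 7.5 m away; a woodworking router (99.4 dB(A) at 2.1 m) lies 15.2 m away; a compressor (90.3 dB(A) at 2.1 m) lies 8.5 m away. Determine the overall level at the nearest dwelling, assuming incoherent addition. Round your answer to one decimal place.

First find each source's level at the receiver (point-source: −20·log₁₀(r/r_ref)), then combine on an intensity basis.
pump: 91.3 − 20·log₁₀(7.5/2.1) = 91.3 − 11.06 = 80.24 dB(A).
woodworking router: 99.4 − 20·log₁₀(15.2/2.1) = 99.4 − 17.19 = 82.21 dB(A).
compressor: 90.3 − 20·log₁₀(8.5/2.1) = 90.3 − 12.14 = 78.16 dB(A).
Σ 10^(L/10) = 3.374e+08 → L_total = 10·log₁₀(3.374e+08) = 85.28 dB(A).

85.3 dB(A)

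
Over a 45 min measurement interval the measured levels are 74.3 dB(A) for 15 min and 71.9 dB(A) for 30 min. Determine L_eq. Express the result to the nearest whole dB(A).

L_eq = 10·log₁₀[(1/T)·Σ tᵢ·10^(Lᵢ/10)] with T = 45 min.
Σ tᵢ·10^(Lᵢ/10) = 15·10^(74.3/10) + 30·10^(71.9/10) = 8.684e+08.
L_eq = 10·log₁₀(8.684e+08/45) = 72.85 dB(A).

73 dB(A)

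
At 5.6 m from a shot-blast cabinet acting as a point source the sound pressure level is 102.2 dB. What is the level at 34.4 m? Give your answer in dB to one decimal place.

86.4 dB

Point-source attenuation: ΔL = 20·log₁₀(r₂/r₁) = 20·log₁₀(34.4/5.6) = 15.767 dB.
L₂ = 102.2 − 20·log₁₀(34.4/5.6) = 102.2 − 15.767 = 86.43 dB.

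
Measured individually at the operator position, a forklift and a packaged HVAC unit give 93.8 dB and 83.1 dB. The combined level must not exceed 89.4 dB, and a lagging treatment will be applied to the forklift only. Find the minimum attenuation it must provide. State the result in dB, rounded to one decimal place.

5.6 dB

Everything except the forklift sums to 10^(83.1/10) = 2.042e+08 in linear terms, 83.10 dB.
To meet 89.4 dB overall, the treated forklift may contribute at most 10^(89.4/10) − 2.042e+08 = 6.668e+08, i.e. 88.24 dB.
So the forklift must be reduced from 93.8 to 88.24 dB: IL = 5.56 dB.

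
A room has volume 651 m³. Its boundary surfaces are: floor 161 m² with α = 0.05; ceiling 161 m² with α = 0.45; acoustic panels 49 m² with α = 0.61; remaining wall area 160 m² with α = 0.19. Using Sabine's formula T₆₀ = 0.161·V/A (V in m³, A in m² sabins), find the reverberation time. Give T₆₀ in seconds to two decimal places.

0.74 s

Summing Sᵢαᵢ: 161·0.05 + 161·0.45 + 49·0.61 + 160·0.19 = 140.79 m².
T₆₀ = 0.161·V/A = 0.161·651/140.79 = 0.744 s.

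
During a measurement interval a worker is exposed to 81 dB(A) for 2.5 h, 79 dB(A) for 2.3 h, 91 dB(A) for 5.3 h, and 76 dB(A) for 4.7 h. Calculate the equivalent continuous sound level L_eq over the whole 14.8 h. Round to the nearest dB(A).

Weight each interval's intensity by its duration and average over T = 14.8 h:
Σ tᵢ·10^(Lᵢ/10) = 2.5·10^(81/10) + 2.3·10^(79/10) + 5.3·10^(91/10) + 4.7·10^(76/10) = 7.357e+09.
L_eq = 10·log₁₀(7.357e+09/14.8) = 86.96 dB(A).

87 dB(A)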